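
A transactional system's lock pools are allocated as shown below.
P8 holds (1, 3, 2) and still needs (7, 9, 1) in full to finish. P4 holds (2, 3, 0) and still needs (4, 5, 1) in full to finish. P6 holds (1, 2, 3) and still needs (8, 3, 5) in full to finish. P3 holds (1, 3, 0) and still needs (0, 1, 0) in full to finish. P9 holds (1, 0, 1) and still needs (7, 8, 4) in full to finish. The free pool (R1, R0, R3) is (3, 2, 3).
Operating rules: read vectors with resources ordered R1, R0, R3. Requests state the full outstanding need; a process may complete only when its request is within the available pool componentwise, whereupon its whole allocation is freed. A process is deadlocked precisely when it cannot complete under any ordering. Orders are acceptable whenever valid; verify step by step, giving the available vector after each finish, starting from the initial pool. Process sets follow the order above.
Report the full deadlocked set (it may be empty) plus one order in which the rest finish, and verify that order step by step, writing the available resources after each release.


Deadlocked set: P8, P6 and P9.
Key observation: P3, P4 can finish, but then (6, 8, 3) is all there is, and the blocked group's R1 demands exceed it.
The rest can finish in the order P3, P4. Verifying each step:
  pool = (3, 2, 3)
  run P3 (needs (0, 1, 0), free (3, 2, 3)); after release of (1, 3, 0) the pool is (4, 5, 3)
  run P4 (needs (4, 5, 1), free (4, 5, 3)); after release of (2, 3, 0) the pool is (6, 8, 3)
The blocked processes can never fit:
  P8 still needs (7, 9, 1) but only (6, 8, 3) is free — short on R1 and R0
  P6 still needs (8, 3, 5) but only (6, 8, 3) is free — short on R1 and R3
  P9 still needs (7, 8, 4) but only (6, 8, 3) is free — short on R1 and R3


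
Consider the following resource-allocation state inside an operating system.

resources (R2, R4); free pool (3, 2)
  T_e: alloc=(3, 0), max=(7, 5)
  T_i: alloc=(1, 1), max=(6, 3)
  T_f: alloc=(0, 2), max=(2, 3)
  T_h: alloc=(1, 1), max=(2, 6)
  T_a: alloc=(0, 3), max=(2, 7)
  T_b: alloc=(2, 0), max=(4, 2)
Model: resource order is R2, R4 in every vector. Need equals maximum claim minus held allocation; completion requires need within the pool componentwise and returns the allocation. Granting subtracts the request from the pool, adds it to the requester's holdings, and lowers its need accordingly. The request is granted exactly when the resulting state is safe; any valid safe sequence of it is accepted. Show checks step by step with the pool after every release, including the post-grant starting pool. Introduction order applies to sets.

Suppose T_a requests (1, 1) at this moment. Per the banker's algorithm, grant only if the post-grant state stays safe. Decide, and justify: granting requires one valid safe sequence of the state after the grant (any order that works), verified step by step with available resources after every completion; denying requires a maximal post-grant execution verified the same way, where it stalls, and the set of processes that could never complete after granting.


GRANT: granting preserves safety; a valid post-grant sequence is T_f, T_a, T_b, T_i, T_h, T_e.
Key observation: granting shrinks the pool to (2, 1), yet T_f still fits and the chain goes through.
Check on the post-grant state, step by step:
  pool = (2, 1)
  T_f needs (2, 1) <= (2, 1) -> finishes; pool += (0, 2) = (2, 3)
  T_a needs (1, 3) <= (2, 3) -> finishes; pool += (1, 4) = (3, 7)
  T_b needs (2, 2) <= (3, 7) -> finishes; pool += (2, 0) = (5, 7)
  T_i needs (5, 2) <= (5, 7) -> finishes; pool += (1, 1) = (6, 8)
  T_h needs (1, 5) <= (6, 8) -> finishes; pool += (1, 1) = (7, 9)
  T_e needs (4, 5) <= (7, 9) -> finishes; pool += (3, 0) = (10, 9)


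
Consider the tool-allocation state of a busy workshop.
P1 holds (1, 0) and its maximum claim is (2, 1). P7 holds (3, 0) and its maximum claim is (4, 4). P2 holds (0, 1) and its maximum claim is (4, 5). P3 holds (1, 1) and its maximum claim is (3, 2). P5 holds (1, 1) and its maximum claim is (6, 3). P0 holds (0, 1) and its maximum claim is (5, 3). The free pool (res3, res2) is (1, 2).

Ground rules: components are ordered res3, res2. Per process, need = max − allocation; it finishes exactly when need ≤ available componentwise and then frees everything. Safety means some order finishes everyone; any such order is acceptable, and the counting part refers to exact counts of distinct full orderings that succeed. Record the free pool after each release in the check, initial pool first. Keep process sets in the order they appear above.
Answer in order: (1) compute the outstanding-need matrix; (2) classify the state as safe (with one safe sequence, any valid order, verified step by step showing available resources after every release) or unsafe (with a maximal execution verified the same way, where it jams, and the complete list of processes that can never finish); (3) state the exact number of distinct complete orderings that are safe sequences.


(1) Outstanding need per process (order res3, res2):
  P1: (1, 1)
  P7: (1, 4)
  P2: (4, 4)
  P3: (2, 1)
  P5: (5, 2)
  P0: (5, 2)
(2) UNSAFE — no complete ordering exists.
Key observation: after P1, P3 the pool peaks at (3, 3), and each blocked process is short somewhere: P7 on res2; P2 on res3, res2; P5 on res3; P0 on res3.
Going as far as possible: P1, P3; after that, nothing fits. Verifying each step:
  pool = (1, 2)
  run P1 (needs (1, 1), free (1, 2)); after release of (1, 0) the pool is (2, 2)
  run P3 (needs (2, 1), free (2, 2)); after release of (1, 1) the pool is (3, 3)
  P7 cannot run: need (1, 4) vs free (3, 3) (insufficient res2)
  P2 cannot run: need (4, 4) vs free (3, 3) (insufficient res3 and res2)
  P5 cannot run: need (5, 2) vs free (3, 3) (insufficient res3)
  P0 cannot run: need (5, 2) vs free (3, 3) (insufficient res3)
Never able to finish: P7, P2, P5 and P0.
(3) Exactly 0 of the possible complete orderings are safe sequences.


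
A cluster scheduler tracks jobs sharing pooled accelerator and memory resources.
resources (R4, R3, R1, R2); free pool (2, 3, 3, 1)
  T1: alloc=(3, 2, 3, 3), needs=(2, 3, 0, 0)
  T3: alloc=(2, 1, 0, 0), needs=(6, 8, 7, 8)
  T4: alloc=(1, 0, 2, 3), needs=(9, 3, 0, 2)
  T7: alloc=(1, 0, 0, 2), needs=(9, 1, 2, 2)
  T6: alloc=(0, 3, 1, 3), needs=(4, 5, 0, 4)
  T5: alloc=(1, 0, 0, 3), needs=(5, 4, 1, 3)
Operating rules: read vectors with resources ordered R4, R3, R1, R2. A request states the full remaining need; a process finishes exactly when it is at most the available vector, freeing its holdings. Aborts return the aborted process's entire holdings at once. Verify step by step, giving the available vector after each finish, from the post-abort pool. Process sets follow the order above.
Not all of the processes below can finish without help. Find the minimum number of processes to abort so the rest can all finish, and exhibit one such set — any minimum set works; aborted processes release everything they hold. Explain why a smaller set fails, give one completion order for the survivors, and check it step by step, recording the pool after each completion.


Minimum abort set: T7.
Key observation: the returned (1, 0, 0, 2) from T7 is what brings T4 — unrunnable before, under any order — into play at step 5.
No smaller set exists: with zero aborts the deadlock remains.
The survivors complete as T1, T6, T5, T3, T4. Walking it through (starting from the post-abort pool):
  pool = (3, 3, 3, 3)
  T1 needs (2, 3, 0, 0) <= (3, 3, 3, 3) -> finishes; pool += (3, 2, 3, 3) = (6, 5, 6, 6)
  T6 needs (4, 5, 0, 4) <= (6, 5, 6, 6) -> finishes; pool += (0, 3, 1, 3) = (6, 8, 7, 9)
  T5 needs (5, 4, 1, 3) <= (6, 8, 7, 9) -> finishes; pool += (1, 0, 0, 3) = (7, 8, 7, 12)
  T3 needs (6, 8, 7, 8) <= (7, 8, 7, 12) -> finishes; pool += (2, 1, 0, 0) = (9, 9, 7, 12)
  T4 needs (9, 3, 0, 2) <= (9, 9, 7, 12) -> finishes; pool += (1, 0, 2, 3) = (10, 9, 9, 15)


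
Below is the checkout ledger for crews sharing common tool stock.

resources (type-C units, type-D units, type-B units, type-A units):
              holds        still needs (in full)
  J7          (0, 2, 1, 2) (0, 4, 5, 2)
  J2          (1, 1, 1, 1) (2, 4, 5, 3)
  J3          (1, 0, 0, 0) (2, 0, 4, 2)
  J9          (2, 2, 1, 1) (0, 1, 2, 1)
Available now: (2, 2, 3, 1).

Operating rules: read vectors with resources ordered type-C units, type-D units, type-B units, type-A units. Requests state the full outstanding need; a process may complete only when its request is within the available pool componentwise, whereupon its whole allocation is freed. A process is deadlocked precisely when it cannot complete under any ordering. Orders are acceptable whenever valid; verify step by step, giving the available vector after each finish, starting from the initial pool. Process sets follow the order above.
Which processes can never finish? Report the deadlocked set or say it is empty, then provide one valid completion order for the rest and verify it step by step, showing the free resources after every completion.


The deadlocked set is J7 and J2.
Key observation: no order helps: past J9, J3, the free pool tops out at (5, 4, 4, 2), below what each blocked process needs in type-B units.
One completion order for the rest: J9, J3. Walking it through:
  pool = (2, 2, 3, 1)
  run J9 (needs (0, 1, 2, 1), free (2, 2, 3, 1)); after release of (2, 2, 1, 1) the pool is (4, 4, 4, 2)
  run J3 (needs (2, 0, 4, 2), free (4, 4, 4, 2)); after release of (1, 0, 0, 0) the pool is (5, 4, 4, 2)
The blocked processes can never fit:
  blocked: J7 wants (0, 4, 5, 2), pool (5, 4, 4, 2) — not enough type-B units
  blocked: J2 wants (2, 4, 5, 3), pool (5, 4, 4, 2) — not enough type-B units and type-A units


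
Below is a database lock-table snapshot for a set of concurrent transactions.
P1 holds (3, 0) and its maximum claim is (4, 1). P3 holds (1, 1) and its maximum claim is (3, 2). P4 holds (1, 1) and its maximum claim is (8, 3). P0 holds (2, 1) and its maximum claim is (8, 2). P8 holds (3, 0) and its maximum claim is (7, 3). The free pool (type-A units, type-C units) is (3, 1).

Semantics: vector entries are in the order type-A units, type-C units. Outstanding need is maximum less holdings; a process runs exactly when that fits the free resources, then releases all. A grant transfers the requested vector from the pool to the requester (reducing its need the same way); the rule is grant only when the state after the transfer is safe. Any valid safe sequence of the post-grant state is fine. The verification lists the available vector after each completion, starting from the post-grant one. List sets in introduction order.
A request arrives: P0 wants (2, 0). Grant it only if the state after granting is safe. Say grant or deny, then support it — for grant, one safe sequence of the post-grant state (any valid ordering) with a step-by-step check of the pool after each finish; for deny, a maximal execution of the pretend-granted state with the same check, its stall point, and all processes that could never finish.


GRANT — the state after the grant stays safe, e.g. via P1, P3, P0, P8, P4.
Key observation: granting shrinks the pool to (1, 1), yet P1 still fits and the chain goes through.
Step-by-step check of the post-grant state:
  pool = (1, 1)
  P1: need (1, 1) fits (1, 1); releases (3, 0), pool now (4, 1)
  P3: need (2, 1) fits (4, 1); releases (1, 1), pool now (5, 2)
  P0: need (4, 1) fits (5, 2); releases (4, 1), pool now (9, 3)
  P8: need (4, 3) fits (9, 3); releases (3, 0), pool now (12, 3)
  P4: need (7, 2) fits (12, 3); releases (1, 1), pool now (13, 4)


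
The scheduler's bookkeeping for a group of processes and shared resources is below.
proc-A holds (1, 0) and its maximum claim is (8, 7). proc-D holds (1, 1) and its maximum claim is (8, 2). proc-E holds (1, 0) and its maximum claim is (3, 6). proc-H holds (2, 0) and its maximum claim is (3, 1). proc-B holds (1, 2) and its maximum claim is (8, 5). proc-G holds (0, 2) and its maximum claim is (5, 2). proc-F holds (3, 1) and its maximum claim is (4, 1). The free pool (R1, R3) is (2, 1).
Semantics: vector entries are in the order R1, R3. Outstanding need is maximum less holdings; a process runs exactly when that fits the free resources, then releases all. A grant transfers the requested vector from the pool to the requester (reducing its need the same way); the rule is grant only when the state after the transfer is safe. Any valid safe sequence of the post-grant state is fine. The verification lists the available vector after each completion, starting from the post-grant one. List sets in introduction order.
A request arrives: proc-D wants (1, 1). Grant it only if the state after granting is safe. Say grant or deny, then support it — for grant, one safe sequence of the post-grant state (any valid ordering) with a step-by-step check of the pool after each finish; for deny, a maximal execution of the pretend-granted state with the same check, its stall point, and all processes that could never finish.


GRANT — the state after the grant stays safe, e.g. via proc-F, proc-H, proc-D, proc-G, proc-B, proc-E, proc-A.
Key observation: the transfer keeps a workable pool ((1, 0)); proc-F starts the safe sequence.
Step-by-step check of the post-grant state:
  pool = (1, 0)
  proc-F: need (1, 0) fits (1, 0); releases (3, 1), pool now (4, 1)
  proc-H: need (1, 1) fits (4, 1); releases (2, 0), pool now (6, 1)
  proc-D: need (6, 0) fits (6, 1); releases (2, 2), pool now (8, 3)
  proc-G: need (5, 0) fits (8, 3); releases (0, 2), pool now (8, 5)
  proc-B: need (7, 3) fits (8, 5); releases (1, 2), pool now (9, 7)
  proc-E: need (2, 6) fits (9, 7); releases (1, 0), pool now (10, 7)
  proc-A: need (7, 7) fits (10, 7); releases (1, 0), pool now (11, 7)


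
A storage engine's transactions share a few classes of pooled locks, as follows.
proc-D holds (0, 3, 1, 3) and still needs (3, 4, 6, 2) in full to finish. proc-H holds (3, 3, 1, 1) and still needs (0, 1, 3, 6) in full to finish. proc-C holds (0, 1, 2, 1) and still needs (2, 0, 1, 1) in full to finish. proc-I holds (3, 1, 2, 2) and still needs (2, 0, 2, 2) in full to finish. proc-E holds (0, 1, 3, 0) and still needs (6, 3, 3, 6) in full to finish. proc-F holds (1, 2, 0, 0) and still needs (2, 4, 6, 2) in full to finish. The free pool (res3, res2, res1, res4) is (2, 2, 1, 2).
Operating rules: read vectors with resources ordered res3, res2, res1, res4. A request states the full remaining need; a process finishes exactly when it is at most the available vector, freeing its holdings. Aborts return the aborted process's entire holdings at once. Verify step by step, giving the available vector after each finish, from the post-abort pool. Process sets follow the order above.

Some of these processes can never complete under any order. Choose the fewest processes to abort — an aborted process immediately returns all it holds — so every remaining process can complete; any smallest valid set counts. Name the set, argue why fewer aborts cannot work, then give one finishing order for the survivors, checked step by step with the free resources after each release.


The answer: abort proc-H.
Key observation: the returned (3, 3, 1, 1) from proc-H is what brings proc-F — unrunnable before, under any order — into play at step 3.
Minimality: the empty abort set fails — the state is deadlocked as it stands.
The survivors complete as proc-I, proc-C, proc-F, proc-E, proc-D. Step-by-step check (starting from the post-abort pool):
  pool = (5, 5, 2, 3)
  proc-I: need (2, 0, 2, 2) fits (5, 5, 2, 3); releases (3, 1, 2, 2), pool now (8, 6, 4, 5)
  proc-C: need (2, 0, 1, 1) fits (8, 6, 4, 5); releases (0, 1, 2, 1), pool now (8, 7, 6, 6)
  proc-F: need (2, 4, 6, 2) fits (8, 7, 6, 6); releases (1, 2, 0, 0), pool now (9, 9, 6, 6)
  proc-E: need (6, 3, 3, 6) fits (9, 9, 6, 6); releases (0, 1, 3, 0), pool now (9, 10, 9, 6)
  proc-D: need (3, 4, 6, 2) fits (9, 10, 9, 6); releases (0, 3, 1, 3), pool now (9, 13, 10, 9)


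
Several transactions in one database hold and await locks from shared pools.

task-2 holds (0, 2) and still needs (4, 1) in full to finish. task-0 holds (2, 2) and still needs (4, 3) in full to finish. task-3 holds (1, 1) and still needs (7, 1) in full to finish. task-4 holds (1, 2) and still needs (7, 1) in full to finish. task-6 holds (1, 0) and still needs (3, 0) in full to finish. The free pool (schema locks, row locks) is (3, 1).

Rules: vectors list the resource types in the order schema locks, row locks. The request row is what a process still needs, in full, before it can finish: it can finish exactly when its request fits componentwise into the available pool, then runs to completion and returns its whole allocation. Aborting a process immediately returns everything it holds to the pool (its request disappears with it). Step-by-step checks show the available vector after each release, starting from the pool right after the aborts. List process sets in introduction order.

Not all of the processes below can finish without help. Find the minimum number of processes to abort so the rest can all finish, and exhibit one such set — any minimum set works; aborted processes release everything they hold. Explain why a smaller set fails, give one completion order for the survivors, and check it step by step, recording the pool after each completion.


Minimum abort set: task-4.
Key observation: task-3 was stuck for good until task-4 gave back (1, 2); in the order shown it finishes at step 4.
No smaller set exists: with zero aborts the deadlock remains.
The survivors complete as task-6, task-0, task-2, task-3. Step-by-step check (starting from the post-abort pool):
  pool = (4, 3)
  task-6: need (3, 0) fits (4, 3); releases (1, 0), pool now (5, 3)
  task-0: need (4, 3) fits (5, 3); releases (2, 2), pool now (7, 5)
  task-2: need (4, 1) fits (7, 5); releases (0, 2), pool now (7, 7)
  task-3: need (7, 1) fits (7, 7); releases (1, 1), pool now (8, 8)


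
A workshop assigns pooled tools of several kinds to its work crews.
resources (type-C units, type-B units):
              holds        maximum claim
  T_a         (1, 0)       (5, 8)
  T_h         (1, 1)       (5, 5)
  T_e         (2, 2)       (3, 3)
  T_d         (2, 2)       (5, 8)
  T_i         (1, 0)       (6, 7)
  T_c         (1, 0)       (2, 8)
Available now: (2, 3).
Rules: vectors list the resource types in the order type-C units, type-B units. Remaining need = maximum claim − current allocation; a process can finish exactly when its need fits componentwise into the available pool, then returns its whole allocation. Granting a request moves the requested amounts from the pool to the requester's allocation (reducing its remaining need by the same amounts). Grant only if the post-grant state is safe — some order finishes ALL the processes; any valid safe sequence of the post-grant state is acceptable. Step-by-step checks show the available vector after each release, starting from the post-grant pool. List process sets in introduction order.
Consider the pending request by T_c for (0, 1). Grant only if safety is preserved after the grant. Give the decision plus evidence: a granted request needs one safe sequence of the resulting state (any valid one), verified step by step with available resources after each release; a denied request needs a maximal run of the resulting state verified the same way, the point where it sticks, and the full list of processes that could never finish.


DENY. Granting would leave the state unsafe.
Key observation: once T_e, T_h finish, the pool peaks at (5, 5) — and every remaining process still needs more type-B units than that.
Pretend the grant happened; the run T_e, T_h goes as far as possible. Verifying each step:
  pool = (2, 2)
  run T_e (needs (1, 1), free (2, 2)); after release of (2, 2) the pool is (4, 4)
  run T_h (needs (4, 4), free (4, 4)); after release of (1, 1) the pool is (5, 5)
  blocked: T_a wants (4, 8), pool (5, 5) — not enough type-B units
  blocked: T_d wants (3, 6), pool (5, 5) — not enough type-B units
  blocked: T_i wants (5, 7), pool (5, 5) — not enough type-B units
  blocked: T_c wants (1, 7), pool (5, 5) — not enough type-B units
Processes that could never finish after the grant: T_a, T_d, T_i and T_c.


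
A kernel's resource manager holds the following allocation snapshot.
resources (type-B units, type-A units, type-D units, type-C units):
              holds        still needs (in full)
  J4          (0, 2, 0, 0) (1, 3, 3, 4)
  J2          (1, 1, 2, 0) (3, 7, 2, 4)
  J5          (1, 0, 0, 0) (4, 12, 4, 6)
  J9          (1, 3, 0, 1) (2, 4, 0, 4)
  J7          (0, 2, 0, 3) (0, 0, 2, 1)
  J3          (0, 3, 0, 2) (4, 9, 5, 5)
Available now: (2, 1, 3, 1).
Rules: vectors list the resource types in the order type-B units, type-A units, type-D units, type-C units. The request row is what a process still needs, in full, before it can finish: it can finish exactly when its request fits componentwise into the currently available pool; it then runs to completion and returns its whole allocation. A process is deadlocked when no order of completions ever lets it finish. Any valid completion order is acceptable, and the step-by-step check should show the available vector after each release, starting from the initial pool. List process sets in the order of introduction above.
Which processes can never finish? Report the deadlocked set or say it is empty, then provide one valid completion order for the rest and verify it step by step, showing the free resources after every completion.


No process is deadlocked.
Key observation: there is always a runnable process — J7 first — so the state unwinds completely.
One completion order for the rest: J7, J4, J9, J2, J3, J5. Step-by-step check:
  pool = (2, 1, 3, 1)
  run J7 (needs (0, 0, 2, 1), free (2, 1, 3, 1)); after release of (0, 2, 0, 3) the pool is (2, 3, 3, 4)
  run J4 (needs (1, 3, 3, 4), free (2, 3, 3, 4)); after release of (0, 2, 0, 0) the pool is (2, 5, 3, 4)
  run J9 (needs (2, 4, 0, 4), free (2, 5, 3, 4)); after release of (1, 3, 0, 1) the pool is (3, 8, 3, 5)
  run J2 (needs (3, 7, 2, 4), free (3, 8, 3, 5)); after release of (1, 1, 2, 0) the pool is (4, 9, 5, 5)
  run J3 (needs (4, 9, 5, 5), free (4, 9, 5, 5)); after release of (0, 3, 0, 2) the pool is (4, 12, 5, 7)
  run J5 (needs (4, 12, 4, 6), free (4, 12, 5, 7)); after release of (1, 0, 0, 0) the pool is (5, 12, 5, 7)


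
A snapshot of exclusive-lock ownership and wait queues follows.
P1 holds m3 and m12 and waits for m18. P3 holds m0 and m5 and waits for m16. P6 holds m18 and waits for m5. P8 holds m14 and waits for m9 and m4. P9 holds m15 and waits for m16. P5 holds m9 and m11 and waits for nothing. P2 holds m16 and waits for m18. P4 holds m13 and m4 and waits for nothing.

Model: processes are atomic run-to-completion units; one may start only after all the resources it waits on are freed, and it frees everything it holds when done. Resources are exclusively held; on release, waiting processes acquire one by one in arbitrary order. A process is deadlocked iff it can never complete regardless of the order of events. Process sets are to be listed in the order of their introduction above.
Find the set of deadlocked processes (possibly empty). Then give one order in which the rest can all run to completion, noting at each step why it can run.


Deadlocked set: P1, P3, P6, P9 and P2.
Key observation: the knot is the closed ring of waits P6 -> P3 -> P2 -> P6; P1 and P9 wait into the deadlock from upstream.
One completion order for the rest: P4, P5, P8.
Verifying each step:
  P4 waits on nothing -> runs at once and releases m13 and m4
  P5 waits on nothing -> runs at once and releases m9 and m11
  run P8 (all its waits — m9 and m4 — are resolved); releases m14


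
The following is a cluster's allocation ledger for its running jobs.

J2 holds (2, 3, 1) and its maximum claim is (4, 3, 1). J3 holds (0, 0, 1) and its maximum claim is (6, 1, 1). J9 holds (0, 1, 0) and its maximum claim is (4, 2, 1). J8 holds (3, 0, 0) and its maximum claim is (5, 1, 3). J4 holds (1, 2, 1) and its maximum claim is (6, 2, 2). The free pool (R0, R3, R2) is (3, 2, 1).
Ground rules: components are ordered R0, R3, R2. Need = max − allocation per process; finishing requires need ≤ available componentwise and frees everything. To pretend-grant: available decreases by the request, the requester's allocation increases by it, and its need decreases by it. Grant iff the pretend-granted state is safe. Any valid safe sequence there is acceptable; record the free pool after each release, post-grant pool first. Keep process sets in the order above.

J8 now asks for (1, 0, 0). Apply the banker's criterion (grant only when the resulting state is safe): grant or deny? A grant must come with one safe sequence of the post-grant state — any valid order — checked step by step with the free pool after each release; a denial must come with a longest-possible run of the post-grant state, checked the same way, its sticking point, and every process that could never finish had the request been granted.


DENY: after the grant no complete ordering would exist.
Key observation: after J2, J9 the pool peaks at (4, 6, 2), and each blocked process is short somewhere: J3 on R0; J8 on R2; J4 on R0.
Pretend the grant happened; the run J2, J9 goes as far as possible. Verifying each step:
  pool = (2, 2, 1)
  J2 needs (2, 0, 0) <= (2, 2, 1) -> finishes; pool += (2, 3, 1) = (4, 5, 2)
  J9 needs (4, 1, 1) <= (4, 5, 2) -> finishes; pool += (0, 1, 0) = (4, 6, 2)
  J3 still needs (6, 1, 0) but only (4, 6, 2) is free — short on R0
  J8 still needs (1, 1, 3) but only (4, 6, 2) is free — short on R2
  J4 still needs (5, 0, 1) but only (4, 6, 2) is free — short on R0
Post-grant, the permanently blocked set is J3, J8 and J4.


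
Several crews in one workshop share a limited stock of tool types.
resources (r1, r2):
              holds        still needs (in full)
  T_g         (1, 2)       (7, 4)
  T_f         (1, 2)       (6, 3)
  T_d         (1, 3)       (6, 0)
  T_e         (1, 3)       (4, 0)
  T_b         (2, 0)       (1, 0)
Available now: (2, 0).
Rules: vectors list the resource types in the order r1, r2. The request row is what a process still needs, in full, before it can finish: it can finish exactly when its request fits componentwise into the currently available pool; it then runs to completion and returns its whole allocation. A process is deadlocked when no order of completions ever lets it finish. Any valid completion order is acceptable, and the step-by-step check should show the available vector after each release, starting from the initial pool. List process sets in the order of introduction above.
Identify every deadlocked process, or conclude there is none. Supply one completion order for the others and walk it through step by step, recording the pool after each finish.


The deadlocked set is T_g, T_f and T_d.
Key observation: the pool after T_b, T_e is (5, 3); every surviving request exceeds it in r1, so progress ends there.
The rest can finish in the order T_b, T_e. Check, step by step:
  pool = (2, 0)
  T_b: need (1, 0) fits (2, 0); releases (2, 0), pool now (4, 0)
  T_e: need (4, 0) fits (4, 0); releases (1, 3), pool now (5, 3)
The blocked processes can never fit:
  T_g cannot run: need (7, 4) vs free (5, 3) (insufficient r1 and r2)
  T_f cannot run: need (6, 3) vs free (5, 3) (insufficient r1)
  T_d cannot run: need (6, 0) vs free (5, 3) (insufficient r1)


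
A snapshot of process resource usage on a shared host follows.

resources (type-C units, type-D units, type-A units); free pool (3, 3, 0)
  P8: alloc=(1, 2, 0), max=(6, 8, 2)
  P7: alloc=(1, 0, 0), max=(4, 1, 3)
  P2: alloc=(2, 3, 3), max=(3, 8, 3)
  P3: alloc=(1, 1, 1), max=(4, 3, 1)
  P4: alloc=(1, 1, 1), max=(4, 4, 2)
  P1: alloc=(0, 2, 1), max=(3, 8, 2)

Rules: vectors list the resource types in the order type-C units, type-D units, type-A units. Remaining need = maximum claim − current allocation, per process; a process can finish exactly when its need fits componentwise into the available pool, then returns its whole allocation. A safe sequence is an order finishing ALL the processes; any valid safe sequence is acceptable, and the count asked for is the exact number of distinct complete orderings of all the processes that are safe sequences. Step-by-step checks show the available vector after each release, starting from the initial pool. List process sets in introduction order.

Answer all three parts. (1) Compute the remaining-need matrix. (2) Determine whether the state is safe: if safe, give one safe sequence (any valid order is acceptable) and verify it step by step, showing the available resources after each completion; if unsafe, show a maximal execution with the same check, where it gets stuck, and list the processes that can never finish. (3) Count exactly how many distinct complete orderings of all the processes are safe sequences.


(1) Outstanding need per process (order type-C units, type-D units, type-A units):
  P8: (5, 6, 2)
  P7: (3, 1, 3)
  P2: (1, 5, 0)
  P3: (3, 2, 0)
  P4: (3, 3, 1)
  P1: (3, 6, 1)
(2) SAFE — a valid safe sequence is P3, P4, P2, P1, P8, P7.
Key observation: the first exact fit in this order is P3 — it needs (3, 2, 0) with (3, 3, 0) free, meeting a requested resource to the last unit.
Walking it through:
  pool = (3, 3, 0)
  P3 needs (3, 2, 0) <= (3, 3, 0) -> finishes; pool += (1, 1, 1) = (4, 4, 1)
  P4 needs (3, 3, 1) <= (4, 4, 1) -> finishes; pool += (1, 1, 1) = (5, 5, 2)
  P2 needs (1, 5, 0) <= (5, 5, 2) -> finishes; pool += (2, 3, 3) = (7, 8, 5)
  P1 needs (3, 6, 1) <= (7, 8, 5) -> finishes; pool += (0, 2, 1) = (7, 10, 6)
  P8 needs (5, 6, 2) <= (7, 10, 6) -> finishes; pool += (1, 2, 0) = (8, 12, 6)
  P7 needs (3, 1, 3) <= (8, 12, 6) -> finishes; pool += (1, 0, 0) = (9, 12, 6)
(3) The exact count: 6 of the possible complete orderings are safe sequences.


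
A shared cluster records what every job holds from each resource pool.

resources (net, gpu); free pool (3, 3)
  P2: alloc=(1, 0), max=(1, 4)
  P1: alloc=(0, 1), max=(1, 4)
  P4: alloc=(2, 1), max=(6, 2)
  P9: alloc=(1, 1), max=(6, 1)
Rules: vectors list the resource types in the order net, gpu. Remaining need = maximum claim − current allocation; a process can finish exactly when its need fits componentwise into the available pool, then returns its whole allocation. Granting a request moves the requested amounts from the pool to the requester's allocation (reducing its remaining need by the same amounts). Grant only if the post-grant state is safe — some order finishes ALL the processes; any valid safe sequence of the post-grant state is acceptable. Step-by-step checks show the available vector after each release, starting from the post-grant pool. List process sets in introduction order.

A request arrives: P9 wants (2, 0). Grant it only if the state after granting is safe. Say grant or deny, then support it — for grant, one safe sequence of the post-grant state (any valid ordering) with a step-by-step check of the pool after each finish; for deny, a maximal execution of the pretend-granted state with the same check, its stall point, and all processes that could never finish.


DENY: after the grant no complete ordering would exist.
Key observation: even finishing P1, P2 leaves just (2, 4) free — too little net for any of the remaining processes.
Pretend the grant happened; the run P1, P2 goes as far as possible. Check, step by step:
  pool = (1, 3)
  P1 needs (1, 3) <= (1, 3) -> finishes; pool += (0, 1) = (1, 4)
  P2 needs (0, 4) <= (1, 4) -> finishes; pool += (1, 0) = (2, 4)
  P4 still needs (4, 1) but only (2, 4) is free — short on net
  P9 still needs (3, 0) but only (2, 4) is free — short on net
Had the request been granted, P4 and P9 could never finish.


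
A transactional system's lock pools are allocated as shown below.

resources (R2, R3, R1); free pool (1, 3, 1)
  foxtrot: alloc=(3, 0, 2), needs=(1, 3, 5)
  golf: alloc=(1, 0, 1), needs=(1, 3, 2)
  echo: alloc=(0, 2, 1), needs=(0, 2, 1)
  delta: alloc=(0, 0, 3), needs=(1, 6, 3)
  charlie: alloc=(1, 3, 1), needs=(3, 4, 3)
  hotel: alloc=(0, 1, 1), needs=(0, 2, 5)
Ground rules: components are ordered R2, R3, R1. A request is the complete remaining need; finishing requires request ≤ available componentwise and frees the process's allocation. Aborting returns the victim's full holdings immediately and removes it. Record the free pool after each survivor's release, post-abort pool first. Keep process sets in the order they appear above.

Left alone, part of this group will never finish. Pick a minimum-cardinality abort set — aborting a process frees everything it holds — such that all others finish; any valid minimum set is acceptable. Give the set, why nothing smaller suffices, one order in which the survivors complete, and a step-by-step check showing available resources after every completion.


The answer: abort foxtrot.
Key observation: no ordering could ever have run charlie before the abort of foxtrot; with (3, 0, 2) back in the pool it fits at step 3.
Minimality: the empty abort set fails — the state is deadlocked as it stands.
Survivors finish in the order: golf, echo, charlie, hotel, delta. Walking it through (pool after the aborts first):
  pool = (4, 3, 3)
  run golf (needs (1, 3, 2), free (4, 3, 3)); after release of (1, 0, 1) the pool is (5, 3, 4)
  run echo (needs (0, 2, 1), free (5, 3, 4)); after release of (0, 2, 1) the pool is (5, 5, 5)
  run charlie (needs (3, 4, 3), free (5, 5, 5)); after release of (1, 3, 1) the pool is (6, 8, 6)
  run hotel (needs (0, 2, 5), free (6, 8, 6)); after release of (0, 1, 1) the pool is (6, 9, 7)
  run delta (needs (1, 6, 3), free (6, 9, 7)); after release of (0, 0, 3) the pool is (6, 9, 10)


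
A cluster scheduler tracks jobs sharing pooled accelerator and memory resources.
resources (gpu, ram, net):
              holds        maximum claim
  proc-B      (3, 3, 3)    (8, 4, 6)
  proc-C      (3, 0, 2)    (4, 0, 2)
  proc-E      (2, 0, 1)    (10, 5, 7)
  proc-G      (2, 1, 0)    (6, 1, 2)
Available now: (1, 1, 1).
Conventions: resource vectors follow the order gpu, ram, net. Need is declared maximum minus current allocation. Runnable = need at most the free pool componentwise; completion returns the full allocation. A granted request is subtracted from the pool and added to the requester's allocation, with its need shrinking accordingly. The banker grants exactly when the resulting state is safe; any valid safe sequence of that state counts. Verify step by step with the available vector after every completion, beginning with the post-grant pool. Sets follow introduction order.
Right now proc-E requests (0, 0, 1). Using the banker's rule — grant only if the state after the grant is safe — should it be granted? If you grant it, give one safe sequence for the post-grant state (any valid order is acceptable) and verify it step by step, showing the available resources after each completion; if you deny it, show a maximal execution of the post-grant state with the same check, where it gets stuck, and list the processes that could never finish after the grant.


DENY: after the grant no complete ordering would exist.
Key observation: once proc-C, proc-G finish, the pool peaks at (6, 2, 2) — and every remaining process still needs more net than that.
After a pretend grant, a maximal execution: proc-C, proc-G — then nothing else fits. Walking it through:
  pool = (1, 1, 0)
  run proc-C (needs (1, 0, 0), free (1, 1, 0)); after release of (3, 0, 2) the pool is (4, 1, 2)
  run proc-G (needs (4, 0, 2), free (4, 1, 2)); after release of (2, 1, 0) the pool is (6, 2, 2)
  blocked: proc-B wants (5, 1, 3), pool (6, 2, 2) — not enough net
  blocked: proc-E wants (8, 5, 5), pool (6, 2, 2) — not enough gpu, ram and net
Had the request been granted, proc-B and proc-E could never finish.


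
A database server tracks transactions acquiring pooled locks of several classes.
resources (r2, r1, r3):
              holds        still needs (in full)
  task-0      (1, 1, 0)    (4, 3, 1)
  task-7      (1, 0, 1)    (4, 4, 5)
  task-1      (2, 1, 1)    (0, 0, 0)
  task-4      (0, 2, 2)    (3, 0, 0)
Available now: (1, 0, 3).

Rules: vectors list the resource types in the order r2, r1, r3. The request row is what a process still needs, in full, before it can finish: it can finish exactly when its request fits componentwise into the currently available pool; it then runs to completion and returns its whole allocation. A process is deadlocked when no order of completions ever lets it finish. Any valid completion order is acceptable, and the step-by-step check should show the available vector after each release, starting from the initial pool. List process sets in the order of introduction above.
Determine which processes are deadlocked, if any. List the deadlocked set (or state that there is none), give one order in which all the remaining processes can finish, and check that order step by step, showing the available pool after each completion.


Deadlocked set: task-0 and task-7.
Key observation: the pool after task-1, task-4 is (3, 3, 6); every surviving request exceeds it in r2, so progress ends there.
The rest can finish in the order task-1, task-4. Verifying each step:
  pool = (1, 0, 3)
  task-1: need (0, 0, 0) fits (1, 0, 3); releases (2, 1, 1), pool now (3, 1, 4)
  task-4: need (3, 0, 0) fits (3, 1, 4); releases (0, 2, 2), pool now (3, 3, 6)
None of the blocked processes ever fits:
  task-0 still needs (4, 3, 1) but only (3, 3, 6) is free — short on r2
  task-7 still needs (4, 4, 5) but only (3, 3, 6) is free — short on r2 and r1


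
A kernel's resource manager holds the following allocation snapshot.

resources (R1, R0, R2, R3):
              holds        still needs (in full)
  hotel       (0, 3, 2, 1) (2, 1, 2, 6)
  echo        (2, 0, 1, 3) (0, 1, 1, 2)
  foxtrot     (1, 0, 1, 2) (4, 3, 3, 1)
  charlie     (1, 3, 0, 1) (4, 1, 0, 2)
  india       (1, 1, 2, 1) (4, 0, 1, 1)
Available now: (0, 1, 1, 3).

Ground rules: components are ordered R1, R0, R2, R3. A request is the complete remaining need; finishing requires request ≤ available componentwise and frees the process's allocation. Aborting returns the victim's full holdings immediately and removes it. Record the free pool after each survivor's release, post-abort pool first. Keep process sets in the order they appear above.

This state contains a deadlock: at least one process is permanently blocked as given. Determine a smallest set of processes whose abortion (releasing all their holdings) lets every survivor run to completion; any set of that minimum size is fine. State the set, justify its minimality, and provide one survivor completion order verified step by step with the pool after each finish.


Minimum abort set: foxtrot and india.
Key observation: no ordering could ever have run charlie before the abort of foxtrot and india; with (2, 1, 3, 3) back in the pool it fits at step 2.
No one abort is enough; case by case: hotel alone leaves foxtrot blocked (short on R1); echo alone leaves foxtrot blocked (short on R1); foxtrot alone leaves charlie blocked (short on R1); charlie alone leaves foxtrot blocked (short on R1); india alone leaves foxtrot blocked (short on R1).
Survivors finish in the order: echo, charlie, hotel. Step-by-step check (pool after the aborts first):
  pool = (2, 2, 4, 6)
  echo: need (0, 1, 1, 2) fits (2, 2, 4, 6); releases (2, 0, 1, 3), pool now (4, 2, 5, 9)
  charlie: need (4, 1, 0, 2) fits (4, 2, 5, 9); releases (1, 3, 0, 1), pool now (5, 5, 5, 10)
  hotel: need (2, 1, 2, 6) fits (5, 5, 5, 10); releases (0, 3, 2, 1), pool now (5, 8, 7, 11)


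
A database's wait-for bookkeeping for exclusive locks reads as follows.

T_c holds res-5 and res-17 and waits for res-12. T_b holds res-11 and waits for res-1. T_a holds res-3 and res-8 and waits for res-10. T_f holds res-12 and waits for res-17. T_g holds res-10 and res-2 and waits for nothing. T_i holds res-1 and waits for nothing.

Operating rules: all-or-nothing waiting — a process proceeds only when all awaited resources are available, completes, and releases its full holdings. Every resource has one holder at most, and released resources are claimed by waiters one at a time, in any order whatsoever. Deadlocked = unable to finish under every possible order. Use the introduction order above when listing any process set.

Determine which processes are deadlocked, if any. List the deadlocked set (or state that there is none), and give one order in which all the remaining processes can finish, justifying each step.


Deadlocked set: T_c and T_f.
Key observation: along T_c -> T_f -> T_c, each member waits on what the next one holds — a deadlock; no other process is dragged down with it.
The rest can finish in the order T_i, T_g, T_a, T_b.
Step-by-step check:
  run T_i (it waits on nothing); releases res-1
  run T_g (it waits on nothing); releases res-10 and res-2
  T_a waits on res-10 — all released -> runs and releases res-3 and res-8
  T_b waits on res-1 — all released -> runs and releases res-11
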